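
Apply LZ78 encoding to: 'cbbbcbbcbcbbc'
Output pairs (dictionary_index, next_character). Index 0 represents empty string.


LZ78 encoding steps:
Dictionary: {0: ''}
Step 1: w='' (idx 0), next='c' -> output (0, 'c'), add 'c' as idx 1
Step 2: w='' (idx 0), next='b' -> output (0, 'b'), add 'b' as idx 2
Step 3: w='b' (idx 2), next='b' -> output (2, 'b'), add 'bb' as idx 3
Step 4: w='c' (idx 1), next='b' -> output (1, 'b'), add 'cb' as idx 4
Step 5: w='b' (idx 2), next='c' -> output (2, 'c'), add 'bc' as idx 5
Step 6: w='bc' (idx 5), next='b' -> output (5, 'b'), add 'bcb' as idx 6
Step 7: w='bc' (idx 5), end of input -> output (5, '')


Encoded: [(0, 'c'), (0, 'b'), (2, 'b'), (1, 'b'), (2, 'c'), (5, 'b'), (5, '')]


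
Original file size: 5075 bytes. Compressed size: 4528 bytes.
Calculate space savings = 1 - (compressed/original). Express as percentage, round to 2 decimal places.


ratio = compressed/original = 4528/5075 = 0.892217
savings = 1 - ratio = 1 - 0.892217 = 0.107783
as a percentage: 0.107783 * 100 = 10.78%

Space savings = 1 - 4528/5075 = 10.78%


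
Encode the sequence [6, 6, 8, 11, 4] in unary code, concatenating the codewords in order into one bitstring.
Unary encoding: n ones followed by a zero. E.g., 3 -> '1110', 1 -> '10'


Encode each number as n ones followed by a terminating 0:
  6 -> 1111110 (7 bits)
  6 -> 1111110 (7 bits)
  8 -> 111111110 (9 bits)
  11 -> 111111111110 (12 bits)
  4 -> 11110 (5 bits)
Total length = 7 + 7 + 9 + 12 + 5 = 40 bits.

Unary([6, 6, 8, 11, 4]) = 1111110111111011111111011111111111011110 (40 bits)


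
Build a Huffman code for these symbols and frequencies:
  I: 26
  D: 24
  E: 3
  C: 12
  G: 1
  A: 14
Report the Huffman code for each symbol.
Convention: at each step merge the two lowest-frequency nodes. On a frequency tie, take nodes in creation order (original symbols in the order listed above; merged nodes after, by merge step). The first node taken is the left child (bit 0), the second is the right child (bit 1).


Huffman tree construction:
Step 1: Merge G(1) + E(3) = 4
Step 2: Merge (G+E)(4) + C(12) = 16
Step 3: Merge A(14) + ((G+E)+C)(16) = 30
Step 4: Merge D(24) + I(26) = 50
Step 5: Merge (A+((G+E)+C))(30) + (D+I)(50) = 80
Read each symbol's code off the tree from the root (left child = 0, right child = 1).

Codes:
  I: 11 (length 2)
  D: 10 (length 2)
  E: 0101 (length 4)
  C: 011 (length 3)
  G: 0100 (length 4)
  A: 00 (length 2)
Average code length: 180/80 = 2.2500 bits/symbol


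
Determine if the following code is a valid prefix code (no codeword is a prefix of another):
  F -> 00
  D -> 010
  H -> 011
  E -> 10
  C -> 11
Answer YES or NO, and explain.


Checking each pair (does one codeword prefix another?):
  F='00' vs D='010': no prefix
  F='00' vs H='011': no prefix
  F='00' vs E='10': no prefix
  F='00' vs C='11': no prefix
  D='010' vs F='00': no prefix
  D='010' vs H='011': no prefix
  D='010' vs E='10': no prefix
  D='010' vs C='11': no prefix
  H='011' vs F='00': no prefix
  H='011' vs D='010': no prefix
  H='011' vs E='10': no prefix
  H='011' vs C='11': no prefix
  E='10' vs F='00': no prefix
  E='10' vs D='010': no prefix
  E='10' vs H='011': no prefix
  E='10' vs C='11': no prefix
  C='11' vs F='00': no prefix
  C='11' vs D='010': no prefix
  C='11' vs H='011': no prefix
  C='11' vs E='10': no prefix
No violation found over all pairs.

YES -- this is a valid prefix code. No codeword is a prefix of any other codeword.


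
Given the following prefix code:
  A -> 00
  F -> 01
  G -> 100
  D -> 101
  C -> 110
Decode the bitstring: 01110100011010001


Decoding step by step:
Bits 01 -> F
Bits 110 -> C
Bits 100 -> G
Bits 01 -> F
Bits 101 -> D
Bits 00 -> A
Bits 01 -> F


Decoded message: FCGFDAF


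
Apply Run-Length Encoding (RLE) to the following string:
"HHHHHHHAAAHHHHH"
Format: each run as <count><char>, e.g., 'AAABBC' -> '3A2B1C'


Scanning runs left to right:
  i=0: run of 'H' x 7 -> '7H'
  i=7: run of 'A' x 3 -> '3A'
  i=10: run of 'H' x 5 -> '5H'

RLE = 7H3A5H


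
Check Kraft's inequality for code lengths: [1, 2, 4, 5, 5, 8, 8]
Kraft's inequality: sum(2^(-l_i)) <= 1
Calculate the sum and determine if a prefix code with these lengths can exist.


Sum = 2^(-1) + 2^(-2) + 2^(-4) + 2^(-5) + 2^(-5) + 2^(-8) + 2^(-8)
    = 0.5 + 0.25 + 0.0625 + 0.03125 + 0.03125 + 0.00390625 + 0.00390625
    = 226/256 = 0.8828125
Since 0.8828125 <= 1, Kraft's inequality IS satisfied.
A prefix code with these lengths CAN exist.

Kraft sum = 0.8828125. Satisfied.


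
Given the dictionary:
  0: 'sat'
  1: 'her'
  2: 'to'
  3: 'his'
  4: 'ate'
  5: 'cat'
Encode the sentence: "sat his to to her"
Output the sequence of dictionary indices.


Look up each word in the dictionary:
  'sat' -> 0
  'his' -> 3
  'to' -> 2
  'to' -> 2
  'her' -> 1

Encoded: [0, 3, 2, 2, 1]


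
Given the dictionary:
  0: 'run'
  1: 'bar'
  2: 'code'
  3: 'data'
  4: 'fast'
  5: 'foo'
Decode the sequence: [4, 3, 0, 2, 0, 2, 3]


Look up each index in the dictionary:
  4 -> 'fast'
  3 -> 'data'
  0 -> 'run'
  2 -> 'code'
  0 -> 'run'
  2 -> 'code'
  3 -> 'data'

Decoded: "fast data run code run code data"


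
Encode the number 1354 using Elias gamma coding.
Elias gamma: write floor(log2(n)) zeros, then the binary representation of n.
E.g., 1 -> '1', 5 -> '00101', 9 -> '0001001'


num_bits = floor(log2(1354)) + 1 = 11
leading_zeros = num_bits - 1 = 10
binary(1354) = 10101001010

Elias gamma(1354) = '0000000000' + '10101001010' = 000000000010101001010 (21 bits)


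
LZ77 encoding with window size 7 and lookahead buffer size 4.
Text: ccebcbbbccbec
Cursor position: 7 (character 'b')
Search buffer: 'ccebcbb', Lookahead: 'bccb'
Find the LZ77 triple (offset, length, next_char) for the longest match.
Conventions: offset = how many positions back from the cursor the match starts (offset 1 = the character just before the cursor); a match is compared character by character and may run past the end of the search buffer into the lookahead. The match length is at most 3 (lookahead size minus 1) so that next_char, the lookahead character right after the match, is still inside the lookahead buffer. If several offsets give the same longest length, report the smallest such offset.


Try each offset into the search buffer:
  offset=1 (pos 6, char 'b'): match length 1
  offset=2 (pos 5, char 'b'): match length 1
  offset=3 (pos 4, char 'c'): match length 0
  offset=4 (pos 3, char 'b'): match length 2
  offset=5 (pos 2, char 'e'): match length 0
  offset=6 (pos 1, char 'c'): match length 0
  offset=7 (pos 0, char 'c'): match length 0
Longest match has length 2 at offset 4.
next_char = character at position 7 + 2 = 9 -> 'c'

Best match: offset=4, length=2 (matching 'bc' starting at position 3)
LZ77 triple: (4, 2, 'c')


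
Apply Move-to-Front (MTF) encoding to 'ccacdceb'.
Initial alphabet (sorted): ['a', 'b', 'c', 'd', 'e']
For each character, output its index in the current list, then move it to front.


MTF encoding:
'c': index 2 in ['a', 'b', 'c', 'd', 'e'] -> ['c', 'a', 'b', 'd', 'e']
'c': index 0 in ['c', 'a', 'b', 'd', 'e'] -> ['c', 'a', 'b', 'd', 'e']
'a': index 1 in ['c', 'a', 'b', 'd', 'e'] -> ['a', 'c', 'b', 'd', 'e']
'c': index 1 in ['a', 'c', 'b', 'd', 'e'] -> ['c', 'a', 'b', 'd', 'e']
'd': index 3 in ['c', 'a', 'b', 'd', 'e'] -> ['d', 'c', 'a', 'b', 'e']
'c': index 1 in ['d', 'c', 'a', 'b', 'e'] -> ['c', 'd', 'a', 'b', 'e']
'e': index 4 in ['c', 'd', 'a', 'b', 'e'] -> ['e', 'c', 'd', 'a', 'b']
'b': index 4 in ['e', 'c', 'd', 'a', 'b'] -> ['b', 'e', 'c', 'd', 'a']


Output: [2, 0, 1, 1, 3, 1, 4, 4]


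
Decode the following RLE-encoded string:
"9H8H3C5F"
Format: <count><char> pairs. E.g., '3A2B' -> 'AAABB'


Expanding each <count><char> pair:
  9H -> 'HHHHHHHHH'
  8H -> 'HHHHHHHH'
  3C -> 'CCC'
  5F -> 'FFFFF'

Decoded = HHHHHHHHHHHHHHHHHCCCFFFFF


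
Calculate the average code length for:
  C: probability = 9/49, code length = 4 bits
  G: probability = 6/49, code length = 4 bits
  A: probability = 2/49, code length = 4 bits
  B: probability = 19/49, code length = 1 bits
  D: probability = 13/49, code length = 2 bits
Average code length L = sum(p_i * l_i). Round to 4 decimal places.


Weighted contributions p_i * l_i:
  C: (9/49) * 4 = 36/49
  G: (6/49) * 4 = 24/49
  A: (2/49) * 4 = 8/49
  B: (19/49) * 1 = 19/49
  D: (13/49) * 2 = 26/49
Sum = (36 + 24 + 8 + 19 + 26)/49 = 113/49

L = 113/49 = 2.3061 bits/symbol


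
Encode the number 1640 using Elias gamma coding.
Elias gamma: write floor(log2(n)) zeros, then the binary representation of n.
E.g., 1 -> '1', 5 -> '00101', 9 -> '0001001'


num_bits = floor(log2(1640)) + 1 = 11
leading_zeros = num_bits - 1 = 10
binary(1640) = 11001101000

Elias gamma(1640) = '0000000000' + '11001101000' = 000000000011001101000 (21 bits)


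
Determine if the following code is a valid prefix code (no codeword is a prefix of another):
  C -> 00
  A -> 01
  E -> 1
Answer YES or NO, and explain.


Checking each pair (does one codeword prefix another?):
  C='00' vs A='01': no prefix
  C='00' vs E='1': no prefix
  A='01' vs C='00': no prefix
  A='01' vs E='1': no prefix
  E='1' vs C='00': no prefix
  E='1' vs A='01': no prefix
No violation found over all pairs.

YES -- this is a valid prefix code. No codeword is a prefix of any other codeword.


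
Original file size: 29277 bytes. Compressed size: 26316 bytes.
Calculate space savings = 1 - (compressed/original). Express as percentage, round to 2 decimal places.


ratio = compressed/original = 26316/29277 = 0.898863
savings = 1 - ratio = 1 - 0.898863 = 0.101137
as a percentage: 0.101137 * 100 = 10.11%

Space savings = 1 - 26316/29277 = 10.11%


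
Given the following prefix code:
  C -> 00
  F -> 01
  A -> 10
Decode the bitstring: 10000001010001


Decoding step by step:
Bits 10 -> A
Bits 00 -> C
Bits 00 -> C
Bits 01 -> F
Bits 01 -> F
Bits 00 -> C
Bits 01 -> F


Decoded message: ACCFFCF


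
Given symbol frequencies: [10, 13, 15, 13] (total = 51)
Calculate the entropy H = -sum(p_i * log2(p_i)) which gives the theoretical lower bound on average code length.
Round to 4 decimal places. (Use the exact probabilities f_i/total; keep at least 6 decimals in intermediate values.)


Per-symbol terms -p_i * log2(p_i) with p_i = f_i/51:
  p = 10/51 = 0.196078: log2(p) = -2.350497, -p*log2(p) = 0.460882
  p = 13/51 = 0.254902: log2(p) = -1.971986, -p*log2(p) = 0.502663
  p = 15/51 = 0.294118: log2(p) = -1.765535, -p*log2(p) = 0.519275
  p = 13/51 = 0.254902: log2(p) = -1.971986, -p*log2(p) = 0.502663
H = 0.460882 + 0.502663 + 0.519275 + 0.502663 = 1.985483

H = 1.9855 bits/symbol


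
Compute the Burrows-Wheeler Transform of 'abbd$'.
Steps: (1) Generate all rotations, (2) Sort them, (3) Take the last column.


Rotations (sorted):
  0: $abbd -> last char: d
  1: abbd$ -> last char: $
  2: bbd$a -> last char: a
  3: bd$ab -> last char: b
  4: d$abb -> last char: b


BWT = d$abb


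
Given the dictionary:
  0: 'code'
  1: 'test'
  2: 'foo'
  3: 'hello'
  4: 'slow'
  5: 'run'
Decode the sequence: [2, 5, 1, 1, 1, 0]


Look up each index in the dictionary:
  2 -> 'foo'
  5 -> 'run'
  1 -> 'test'
  1 -> 'test'
  1 -> 'test'
  0 -> 'code'

Decoded: "foo run test test test code"


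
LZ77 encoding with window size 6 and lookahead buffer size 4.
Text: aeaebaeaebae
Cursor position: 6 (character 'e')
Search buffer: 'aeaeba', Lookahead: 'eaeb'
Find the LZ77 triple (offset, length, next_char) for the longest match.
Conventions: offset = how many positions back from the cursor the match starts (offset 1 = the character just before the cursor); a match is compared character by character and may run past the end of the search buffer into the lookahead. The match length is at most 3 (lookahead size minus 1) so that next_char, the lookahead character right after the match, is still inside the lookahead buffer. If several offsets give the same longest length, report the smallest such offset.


Try each offset into the search buffer:
  offset=1 (pos 5, char 'a'): match length 0
  offset=2 (pos 4, char 'b'): match length 0
  offset=3 (pos 3, char 'e'): match length 1
  offset=4 (pos 2, char 'a'): match length 0
  offset=5 (pos 1, char 'e'): match length 3
  offset=6 (pos 0, char 'a'): match length 0
Longest match has length 3 at offset 5.
next_char = character at position 6 + 3 = 9 -> 'b'

Best match: offset=5, length=3 (matching 'eae' starting at position 1)
LZ77 triple: (5, 3, 'b')


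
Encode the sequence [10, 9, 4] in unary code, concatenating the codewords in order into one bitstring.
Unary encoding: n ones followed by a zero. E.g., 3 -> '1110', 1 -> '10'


Encode each number as n ones followed by a terminating 0:
  10 -> 11111111110 (11 bits)
  9 -> 1111111110 (10 bits)
  4 -> 11110 (5 bits)
Total length = 11 + 10 + 5 = 26 bits.

Unary([10, 9, 4]) = 11111111110111111111011110 (26 bits)


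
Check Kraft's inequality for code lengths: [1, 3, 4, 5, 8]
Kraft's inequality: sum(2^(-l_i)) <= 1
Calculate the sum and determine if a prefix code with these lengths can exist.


Sum = 2^(-1) + 2^(-3) + 2^(-4) + 2^(-5) + 2^(-8)
    = 0.5 + 0.125 + 0.0625 + 0.03125 + 0.00390625
    = 185/256 = 0.72265625
Since 0.72265625 <= 1, Kraft's inequality IS satisfied.
A prefix code with these lengths CAN exist.

Kraft sum = 0.72265625. Satisfied.


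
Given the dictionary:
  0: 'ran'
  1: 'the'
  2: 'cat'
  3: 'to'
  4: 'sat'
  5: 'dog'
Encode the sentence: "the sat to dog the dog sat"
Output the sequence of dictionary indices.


Look up each word in the dictionary:
  'the' -> 1
  'sat' -> 4
  'to' -> 3
  'dog' -> 5
  'the' -> 1
  'dog' -> 5
  'sat' -> 4

Encoded: [1, 4, 3, 5, 1, 5, 4]


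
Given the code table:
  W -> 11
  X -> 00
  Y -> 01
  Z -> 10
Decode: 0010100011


Decoding:
00 -> X
10 -> Z
10 -> Z
00 -> X
11 -> W


Result: XZZXW


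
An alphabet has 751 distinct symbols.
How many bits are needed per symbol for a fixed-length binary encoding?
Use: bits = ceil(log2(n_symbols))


log2(751) = 9.5527
Bracket: 2^9 = 512 < 751 <= 2^10 = 1024
So ceil(log2(751)) = 10

bits = ceil(log2(751)) = ceil(9.5527) = 10 bits


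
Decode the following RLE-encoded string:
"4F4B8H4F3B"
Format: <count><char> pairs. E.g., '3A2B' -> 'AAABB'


Expanding each <count><char> pair:
  4F -> 'FFFF'
  4B -> 'BBBB'
  8H -> 'HHHHHHHH'
  4F -> 'FFFF'
  3B -> 'BBB'

Decoded = FFFFBBBBHHHHHHHHFFFFBBB


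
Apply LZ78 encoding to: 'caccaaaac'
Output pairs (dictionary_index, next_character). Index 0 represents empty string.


LZ78 encoding steps:
Dictionary: {0: ''}
Step 1: w='' (idx 0), next='c' -> output (0, 'c'), add 'c' as idx 1
Step 2: w='' (idx 0), next='a' -> output (0, 'a'), add 'a' as idx 2
Step 3: w='c' (idx 1), next='c' -> output (1, 'c'), add 'cc' as idx 3
Step 4: w='a' (idx 2), next='a' -> output (2, 'a'), add 'aa' as idx 4
Step 5: w='aa' (idx 4), next='c' -> output (4, 'c'), add 'aac' as idx 5


Encoded: [(0, 'c'), (0, 'a'), (1, 'c'), (2, 'a'), (4, 'c')]


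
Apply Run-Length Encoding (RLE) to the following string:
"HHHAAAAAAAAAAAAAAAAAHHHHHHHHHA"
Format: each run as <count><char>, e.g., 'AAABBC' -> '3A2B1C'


Scanning runs left to right:
  i=0: run of 'H' x 3 -> '3H'
  i=3: run of 'A' x 17 -> '17A'
  i=20: run of 'H' x 9 -> '9H'
  i=29: run of 'A' x 1 -> '1A'

RLE = 3H17A9H1A


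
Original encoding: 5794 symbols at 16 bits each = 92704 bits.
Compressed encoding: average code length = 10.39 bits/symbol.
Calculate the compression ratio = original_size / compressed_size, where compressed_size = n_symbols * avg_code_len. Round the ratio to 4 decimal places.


original_size = n_symbols * orig_bits = 5794 * 16 = 92704 bits
compressed_size = n_symbols * avg_code_len = 5794 * 10.39 = 60199.66 bits
ratio = original_size / compressed_size = 92704 / 60199.66 = 1.5399

Compression ratio = 1.5399


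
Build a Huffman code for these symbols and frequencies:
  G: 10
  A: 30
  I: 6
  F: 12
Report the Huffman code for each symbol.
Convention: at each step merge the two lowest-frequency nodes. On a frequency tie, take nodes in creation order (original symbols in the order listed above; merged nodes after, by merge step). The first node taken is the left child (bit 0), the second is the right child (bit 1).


Huffman tree construction:
Step 1: Merge I(6) + G(10) = 16
Step 2: Merge F(12) + (I+G)(16) = 28
Step 3: Merge (F+(I+G))(28) + A(30) = 58
Read each symbol's code off the tree from the root (left child = 0, right child = 1).

Codes:
  G: 011 (length 3)
  A: 1 (length 1)
  I: 010 (length 3)
  F: 00 (length 2)
Average code length: 102/58 = 1.7586 bits/symbol


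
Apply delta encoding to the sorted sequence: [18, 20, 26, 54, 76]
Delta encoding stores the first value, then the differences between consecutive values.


First value: 18
Deltas:
  20 - 18 = 2
  26 - 20 = 6
  54 - 26 = 28
  76 - 54 = 22


Delta encoded: [18, 2, 6, 28, 22]


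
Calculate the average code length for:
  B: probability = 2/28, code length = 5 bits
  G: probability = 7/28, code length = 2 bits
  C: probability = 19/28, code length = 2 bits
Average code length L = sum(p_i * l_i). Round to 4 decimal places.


Weighted contributions p_i * l_i:
  B: (2/28) * 5 = 10/28
  G: (7/28) * 2 = 14/28
  C: (19/28) * 2 = 38/28
Sum = (10 + 14 + 38)/28 = 62/28

L = 62/28 = 2.2143 bits/symbol


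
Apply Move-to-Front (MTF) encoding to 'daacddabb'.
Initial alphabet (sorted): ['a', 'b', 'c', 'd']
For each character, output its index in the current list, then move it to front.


MTF encoding:
'd': index 3 in ['a', 'b', 'c', 'd'] -> ['d', 'a', 'b', 'c']
'a': index 1 in ['d', 'a', 'b', 'c'] -> ['a', 'd', 'b', 'c']
'a': index 0 in ['a', 'd', 'b', 'c'] -> ['a', 'd', 'b', 'c']
'c': index 3 in ['a', 'd', 'b', 'c'] -> ['c', 'a', 'd', 'b']
'd': index 2 in ['c', 'a', 'd', 'b'] -> ['d', 'c', 'a', 'b']
'd': index 0 in ['d', 'c', 'a', 'b'] -> ['d', 'c', 'a', 'b']
'a': index 2 in ['d', 'c', 'a', 'b'] -> ['a', 'd', 'c', 'b']
'b': index 3 in ['a', 'd', 'c', 'b'] -> ['b', 'a', 'd', 'c']
'b': index 0 in ['b', 'a', 'd', 'c'] -> ['b', 'a', 'd', 'c']


Output: [3, 1, 0, 3, 2, 0, 2, 3, 0]


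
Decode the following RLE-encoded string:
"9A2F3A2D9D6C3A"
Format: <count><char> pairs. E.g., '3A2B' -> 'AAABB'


Expanding each <count><char> pair:
  9A -> 'AAAAAAAAA'
  2F -> 'FF'
  3A -> 'AAA'
  2D -> 'DD'
  9D -> 'DDDDDDDDD'
  6C -> 'CCCCCC'
  3A -> 'AAA'

Decoded = AAAAAAAAAFFAAADDDDDDDDDDDCCCCCCAAA


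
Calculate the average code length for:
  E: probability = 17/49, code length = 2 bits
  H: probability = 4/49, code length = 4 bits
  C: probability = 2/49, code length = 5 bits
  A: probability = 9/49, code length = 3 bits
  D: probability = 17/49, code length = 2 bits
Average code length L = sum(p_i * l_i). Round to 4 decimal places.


Weighted contributions p_i * l_i:
  E: (17/49) * 2 = 34/49
  H: (4/49) * 4 = 16/49
  C: (2/49) * 5 = 10/49
  A: (9/49) * 3 = 27/49
  D: (17/49) * 2 = 34/49
Sum = (34 + 16 + 10 + 27 + 34)/49 = 121/49

L = 121/49 = 2.4694 bits/symbol


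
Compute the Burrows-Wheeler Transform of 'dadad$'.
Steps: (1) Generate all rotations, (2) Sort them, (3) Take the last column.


Rotations (sorted):
  0: $dadad -> last char: d
  1: ad$dad -> last char: d
  2: adad$d -> last char: d
  3: d$dada -> last char: a
  4: dad$da -> last char: a
  5: dadad$ -> last char: $


BWT = dddaa$


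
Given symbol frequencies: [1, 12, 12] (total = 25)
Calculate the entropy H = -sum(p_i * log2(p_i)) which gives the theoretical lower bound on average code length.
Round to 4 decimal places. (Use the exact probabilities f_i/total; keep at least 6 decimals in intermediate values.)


Per-symbol terms -p_i * log2(p_i) with p_i = f_i/25:
  p = 1/25 = 0.040000: log2(p) = -4.643856, -p*log2(p) = 0.185754
  p = 12/25 = 0.480000: log2(p) = -1.058894, -p*log2(p) = 0.508269
  p = 12/25 = 0.480000: log2(p) = -1.058894, -p*log2(p) = 0.508269
H = 0.185754 + 0.508269 + 0.508269 = 1.202292

H = 1.2023 bits/symbol


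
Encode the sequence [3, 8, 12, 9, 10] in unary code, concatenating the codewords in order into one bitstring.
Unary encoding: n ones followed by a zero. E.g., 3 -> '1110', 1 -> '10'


Encode each number as n ones followed by a terminating 0:
  3 -> 1110 (4 bits)
  8 -> 111111110 (9 bits)
  12 -> 1111111111110 (13 bits)
  9 -> 1111111110 (10 bits)
  10 -> 11111111110 (11 bits)
Total length = 4 + 9 + 13 + 10 + 11 = 47 bits.

Unary([3, 8, 12, 9, 10]) = 11101111111101111111111110111111111011111111110 (47 bits)


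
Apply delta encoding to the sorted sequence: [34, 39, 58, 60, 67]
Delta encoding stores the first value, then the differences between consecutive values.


First value: 34
Deltas:
  39 - 34 = 5
  58 - 39 = 19
  60 - 58 = 2
  67 - 60 = 7


Delta encoded: [34, 5, 19, 2, 7]


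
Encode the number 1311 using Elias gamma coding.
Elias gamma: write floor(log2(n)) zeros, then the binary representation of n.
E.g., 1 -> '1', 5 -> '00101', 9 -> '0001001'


num_bits = floor(log2(1311)) + 1 = 11
leading_zeros = num_bits - 1 = 10
binary(1311) = 10100011111

Elias gamma(1311) = '0000000000' + '10100011111' = 000000000010100011111 (21 bits)


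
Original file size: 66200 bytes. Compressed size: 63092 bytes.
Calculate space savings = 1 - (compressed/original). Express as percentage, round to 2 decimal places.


ratio = compressed/original = 63092/66200 = 0.953051
savings = 1 - ratio = 1 - 0.953051 = 0.046949
as a percentage: 0.046949 * 100 = 4.69%

Space savings = 1 - 63092/66200 = 4.69%


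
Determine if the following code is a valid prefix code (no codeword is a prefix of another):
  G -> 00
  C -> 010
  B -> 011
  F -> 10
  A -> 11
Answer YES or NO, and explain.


Checking each pair (does one codeword prefix another?):
  G='00' vs C='010': no prefix
  G='00' vs B='011': no prefix
  G='00' vs F='10': no prefix
  G='00' vs A='11': no prefix
  C='010' vs G='00': no prefix
  C='010' vs B='011': no prefix
  C='010' vs F='10': no prefix
  C='010' vs A='11': no prefix
  B='011' vs G='00': no prefix
  B='011' vs C='010': no prefix
  B='011' vs F='10': no prefix
  B='011' vs A='11': no prefix
  F='10' vs G='00': no prefix
  F='10' vs C='010': no prefix
  F='10' vs B='011': no prefix
  F='10' vs A='11': no prefix
  A='11' vs G='00': no prefix
  A='11' vs C='010': no prefix
  A='11' vs B='011': no prefix
  A='11' vs F='10': no prefix
No violation found over all pairs.

YES -- this is a valid prefix code. No codeword is a prefix of any other codeword.


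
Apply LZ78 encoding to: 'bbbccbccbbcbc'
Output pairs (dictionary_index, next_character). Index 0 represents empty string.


LZ78 encoding steps:
Dictionary: {0: ''}
Step 1: w='' (idx 0), next='b' -> output (0, 'b'), add 'b' as idx 1
Step 2: w='b' (idx 1), next='b' -> output (1, 'b'), add 'bb' as idx 2
Step 3: w='' (idx 0), next='c' -> output (0, 'c'), add 'c' as idx 3
Step 4: w='c' (idx 3), next='b' -> output (3, 'b'), add 'cb' as idx 4
Step 5: w='c' (idx 3), next='c' -> output (3, 'c'), add 'cc' as idx 5
Step 6: w='bb' (idx 2), next='c' -> output (2, 'c'), add 'bbc' as idx 6
Step 7: w='b' (idx 1), next='c' -> output (1, 'c'), add 'bc' as idx 7


Encoded: [(0, 'b'), (1, 'b'), (0, 'c'), (3, 'b'), (3, 'c'), (2, 'c'), (1, 'c')]


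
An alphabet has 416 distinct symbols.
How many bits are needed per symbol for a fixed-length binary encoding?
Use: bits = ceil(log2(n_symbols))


log2(416) = 8.7004
Bracket: 2^8 = 256 < 416 <= 2^9 = 512
So ceil(log2(416)) = 9

bits = ceil(log2(416)) = ceil(8.7004) = 9 bits


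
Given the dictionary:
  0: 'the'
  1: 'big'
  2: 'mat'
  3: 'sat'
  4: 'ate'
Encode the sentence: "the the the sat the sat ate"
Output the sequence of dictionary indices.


Look up each word in the dictionary:
  'the' -> 0
  'the' -> 0
  'the' -> 0
  'sat' -> 3
  'the' -> 0
  'sat' -> 3
  'ate' -> 4

Encoded: [0, 0, 0, 3, 0, 3, 4]


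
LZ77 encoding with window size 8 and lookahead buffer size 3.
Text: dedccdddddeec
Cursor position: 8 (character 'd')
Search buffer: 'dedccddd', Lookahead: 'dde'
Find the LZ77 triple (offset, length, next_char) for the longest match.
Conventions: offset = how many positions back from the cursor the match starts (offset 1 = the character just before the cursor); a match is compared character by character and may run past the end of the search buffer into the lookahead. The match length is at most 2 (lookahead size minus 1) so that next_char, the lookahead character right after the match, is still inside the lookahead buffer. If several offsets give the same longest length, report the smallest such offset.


Try each offset into the search buffer:
  offset=1 (pos 7, char 'd'): match length 2
  offset=2 (pos 6, char 'd'): match length 2
  offset=3 (pos 5, char 'd'): match length 2
  offset=4 (pos 4, char 'c'): match length 0
  offset=5 (pos 3, char 'c'): match length 0
  offset=6 (pos 2, char 'd'): match length 1
  offset=7 (pos 1, char 'e'): match length 0
  offset=8 (pos 0, char 'd'): match length 1
Longest match has length 2, found at offsets 1, 2, 3; take the smallest, offset 1.
next_char = character at position 8 + 2 = 10 -> 'e'

Best match: offset=1, length=2 (matching 'dd' starting at position 7)
LZ77 triple: (1, 2, 'e')


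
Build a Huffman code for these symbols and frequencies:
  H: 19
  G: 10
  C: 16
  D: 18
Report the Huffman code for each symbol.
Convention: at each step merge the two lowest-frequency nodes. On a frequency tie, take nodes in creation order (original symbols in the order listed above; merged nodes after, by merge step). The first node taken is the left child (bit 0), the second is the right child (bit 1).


Huffman tree construction:
Step 1: Merge G(10) + C(16) = 26
Step 2: Merge D(18) + H(19) = 37
Step 3: Merge (G+C)(26) + (D+H)(37) = 63
Read each symbol's code off the tree from the root (left child = 0, right child = 1).

Codes:
  H: 11 (length 2)
  G: 00 (length 2)
  C: 01 (length 2)
  D: 10 (length 2)
Average code length: 126/63 = 2.0000 bits/symbol


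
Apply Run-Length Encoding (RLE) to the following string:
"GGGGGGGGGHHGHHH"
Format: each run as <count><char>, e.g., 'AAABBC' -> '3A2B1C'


Scanning runs left to right:
  i=0: run of 'G' x 9 -> '9G'
  i=9: run of 'H' x 2 -> '2H'
  i=11: run of 'G' x 1 -> '1G'
  i=12: run of 'H' x 3 -> '3H'

RLE = 9G2H1G3H


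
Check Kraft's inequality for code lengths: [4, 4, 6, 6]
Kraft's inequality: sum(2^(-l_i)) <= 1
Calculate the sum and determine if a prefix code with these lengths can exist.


Sum = 2^(-4) + 2^(-4) + 2^(-6) + 2^(-6)
    = 0.0625 + 0.0625 + 0.015625 + 0.015625
    = 10/64 = 0.15625
Since 0.15625 <= 1, Kraft's inequality IS satisfied.
A prefix code with these lengths CAN exist.

Kraft sum = 0.15625. Satisfied.


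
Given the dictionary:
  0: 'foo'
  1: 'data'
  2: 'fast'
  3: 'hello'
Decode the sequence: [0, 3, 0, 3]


Look up each index in the dictionary:
  0 -> 'foo'
  3 -> 'hello'
  0 -> 'foo'
  3 -> 'hello'

Decoded: "foo hello foo hello"


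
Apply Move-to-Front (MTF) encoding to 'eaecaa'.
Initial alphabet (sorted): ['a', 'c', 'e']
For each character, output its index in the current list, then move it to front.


MTF encoding:
'e': index 2 in ['a', 'c', 'e'] -> ['e', 'a', 'c']
'a': index 1 in ['e', 'a', 'c'] -> ['a', 'e', 'c']
'e': index 1 in ['a', 'e', 'c'] -> ['e', 'a', 'c']
'c': index 2 in ['e', 'a', 'c'] -> ['c', 'e', 'a']
'a': index 2 in ['c', 'e', 'a'] -> ['a', 'c', 'e']
'a': index 0 in ['a', 'c', 'e'] -> ['a', 'c', 'e']


Output: [2, 1, 1, 2, 2, 0]


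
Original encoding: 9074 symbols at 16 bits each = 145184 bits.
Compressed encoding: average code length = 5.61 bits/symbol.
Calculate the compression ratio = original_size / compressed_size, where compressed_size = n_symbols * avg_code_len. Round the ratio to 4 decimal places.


original_size = n_symbols * orig_bits = 9074 * 16 = 145184 bits
compressed_size = n_symbols * avg_code_len = 9074 * 5.61 = 50905.14 bits
ratio = original_size / compressed_size = 145184 / 50905.14 = 2.852

Compression ratio = 2.852


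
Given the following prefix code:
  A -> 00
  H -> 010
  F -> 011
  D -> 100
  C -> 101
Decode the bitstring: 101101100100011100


Decoding step by step:
Bits 101 -> C
Bits 101 -> C
Bits 100 -> D
Bits 100 -> D
Bits 011 -> F
Bits 100 -> D


Decoded message: CCDDFD


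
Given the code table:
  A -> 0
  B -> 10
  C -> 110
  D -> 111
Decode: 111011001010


Decoding:
111 -> D
0 -> A
110 -> C
0 -> A
10 -> B
10 -> B


Result: DACABB


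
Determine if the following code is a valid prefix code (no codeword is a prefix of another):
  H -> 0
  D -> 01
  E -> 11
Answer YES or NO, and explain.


Checking each pair (does one codeword prefix another?):
  H='0' vs D='01': prefix -- VIOLATION

NO -- this is NOT a valid prefix code. H (0) is a prefix of D (01).


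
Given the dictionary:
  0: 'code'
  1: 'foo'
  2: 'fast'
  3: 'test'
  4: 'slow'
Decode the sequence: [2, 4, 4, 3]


Look up each index in the dictionary:
  2 -> 'fast'
  4 -> 'slow'
  4 -> 'slow'
  3 -> 'test'

Decoded: "fast slow slow test"


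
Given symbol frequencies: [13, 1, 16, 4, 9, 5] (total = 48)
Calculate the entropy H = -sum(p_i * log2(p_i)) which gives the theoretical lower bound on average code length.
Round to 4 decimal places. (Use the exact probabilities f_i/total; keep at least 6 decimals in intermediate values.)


Per-symbol terms -p_i * log2(p_i) with p_i = f_i/48:
  p = 13/48 = 0.270833: log2(p) = -1.884523, -p*log2(p) = 0.510392
  p = 1/48 = 0.020833: log2(p) = -5.584963, -p*log2(p) = 0.116353
  p = 16/48 = 0.333333: log2(p) = -1.584963, -p*log2(p) = 0.528321
  p = 4/48 = 0.083333: log2(p) = -3.584963, -p*log2(p) = 0.298747
  p = 9/48 = 0.187500: log2(p) = -2.415037, -p*log2(p) = 0.452820
  p = 5/48 = 0.104167: log2(p) = -3.263034, -p*log2(p) = 0.339899
H = 0.510392 + 0.116353 + 0.528321 + 0.298747 + 0.452820 + 0.339899 = 2.246532

H = 2.2465 bits/symbol


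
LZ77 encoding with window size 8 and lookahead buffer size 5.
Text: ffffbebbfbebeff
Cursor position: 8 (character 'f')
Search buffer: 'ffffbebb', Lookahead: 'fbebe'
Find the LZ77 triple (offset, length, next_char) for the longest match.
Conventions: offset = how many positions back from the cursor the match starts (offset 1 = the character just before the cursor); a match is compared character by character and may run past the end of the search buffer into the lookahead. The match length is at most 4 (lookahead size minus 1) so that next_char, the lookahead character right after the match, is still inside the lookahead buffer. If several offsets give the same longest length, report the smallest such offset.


Try each offset into the search buffer:
  offset=1 (pos 7, char 'b'): match length 0
  offset=2 (pos 6, char 'b'): match length 0
  offset=3 (pos 5, char 'e'): match length 0
  offset=4 (pos 4, char 'b'): match length 0
  offset=5 (pos 3, char 'f'): match length 4
  offset=6 (pos 2, char 'f'): match length 1
  offset=7 (pos 1, char 'f'): match length 1
  offset=8 (pos 0, char 'f'): match length 1
Longest match has length 4 at offset 5.
next_char = character at position 8 + 4 = 12 -> 'e'

Best match: offset=5, length=4 (matching 'fbeb' starting at position 3)
LZ77 triple: (5, 4, 'e')


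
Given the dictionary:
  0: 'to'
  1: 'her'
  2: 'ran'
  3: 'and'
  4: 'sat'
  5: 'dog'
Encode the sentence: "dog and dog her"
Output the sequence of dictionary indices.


Look up each word in the dictionary:
  'dog' -> 5
  'and' -> 3
  'dog' -> 5
  'her' -> 1

Encoded: [5, 3, 5, 1]


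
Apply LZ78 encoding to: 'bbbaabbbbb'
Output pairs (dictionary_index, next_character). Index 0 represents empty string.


LZ78 encoding steps:
Dictionary: {0: ''}
Step 1: w='' (idx 0), next='b' -> output (0, 'b'), add 'b' as idx 1
Step 2: w='b' (idx 1), next='b' -> output (1, 'b'), add 'bb' as idx 2
Step 3: w='' (idx 0), next='a' -> output (0, 'a'), add 'a' as idx 3
Step 4: w='a' (idx 3), next='b' -> output (3, 'b'), add 'ab' as idx 4
Step 5: w='bb' (idx 2), next='b' -> output (2, 'b'), add 'bbb' as idx 5
Step 6: w='b' (idx 1), end of input -> output (1, '')


Encoded: [(0, 'b'), (1, 'b'), (0, 'a'), (3, 'b'), (2, 'b'), (1, '')]


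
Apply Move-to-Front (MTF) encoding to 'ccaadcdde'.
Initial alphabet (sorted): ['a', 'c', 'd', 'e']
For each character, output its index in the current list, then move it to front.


MTF encoding:
'c': index 1 in ['a', 'c', 'd', 'e'] -> ['c', 'a', 'd', 'e']
'c': index 0 in ['c', 'a', 'd', 'e'] -> ['c', 'a', 'd', 'e']
'a': index 1 in ['c', 'a', 'd', 'e'] -> ['a', 'c', 'd', 'e']
'a': index 0 in ['a', 'c', 'd', 'e'] -> ['a', 'c', 'd', 'e']
'd': index 2 in ['a', 'c', 'd', 'e'] -> ['d', 'a', 'c', 'e']
'c': index 2 in ['d', 'a', 'c', 'e'] -> ['c', 'd', 'a', 'e']
'd': index 1 in ['c', 'd', 'a', 'e'] -> ['d', 'c', 'a', 'e']
'd': index 0 in ['d', 'c', 'a', 'e'] -> ['d', 'c', 'a', 'e']
'e': index 3 in ['d', 'c', 'a', 'e'] -> ['e', 'd', 'c', 'a']


Output: [1, 0, 1, 0, 2, 2, 1, 0, 3]


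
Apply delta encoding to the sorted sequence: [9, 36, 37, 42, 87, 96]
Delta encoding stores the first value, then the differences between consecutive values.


First value: 9
Deltas:
  36 - 9 = 27
  37 - 36 = 1
  42 - 37 = 5
  87 - 42 = 45
  96 - 87 = 9


Delta encoded: [9, 27, 1, 5, 45, 9]


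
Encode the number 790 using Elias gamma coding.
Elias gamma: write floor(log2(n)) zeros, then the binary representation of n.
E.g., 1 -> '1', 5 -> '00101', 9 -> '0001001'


num_bits = floor(log2(790)) + 1 = 10
leading_zeros = num_bits - 1 = 9
binary(790) = 1100010110

Elias gamma(790) = '000000000' + '1100010110' = 0000000001100010110 (19 bits)


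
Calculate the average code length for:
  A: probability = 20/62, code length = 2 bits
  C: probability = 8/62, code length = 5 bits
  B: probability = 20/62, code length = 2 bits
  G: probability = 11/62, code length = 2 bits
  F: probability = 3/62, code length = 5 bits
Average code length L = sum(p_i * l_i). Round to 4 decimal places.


Weighted contributions p_i * l_i:
  A: (20/62) * 2 = 40/62
  C: (8/62) * 5 = 40/62
  B: (20/62) * 2 = 40/62
  G: (11/62) * 2 = 22/62
  F: (3/62) * 5 = 15/62
Sum = (40 + 40 + 40 + 22 + 15)/62 = 157/62

L = 157/62 = 2.5323 bits/symbol


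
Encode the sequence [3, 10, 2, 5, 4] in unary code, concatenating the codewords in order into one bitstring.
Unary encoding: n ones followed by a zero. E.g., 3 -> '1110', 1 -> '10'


Encode each number as n ones followed by a terminating 0:
  3 -> 1110 (4 bits)
  10 -> 11111111110 (11 bits)
  2 -> 110 (3 bits)
  5 -> 111110 (6 bits)
  4 -> 11110 (5 bits)
Total length = 4 + 11 + 3 + 6 + 5 = 29 bits.

Unary([3, 10, 2, 5, 4]) = 11101111111111011011111011110 (29 bits)


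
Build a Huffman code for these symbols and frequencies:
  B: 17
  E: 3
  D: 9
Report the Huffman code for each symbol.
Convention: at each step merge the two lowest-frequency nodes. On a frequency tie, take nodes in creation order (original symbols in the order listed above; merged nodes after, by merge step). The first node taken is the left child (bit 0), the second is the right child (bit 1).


Huffman tree construction:
Step 1: Merge E(3) + D(9) = 12
Step 2: Merge (E+D)(12) + B(17) = 29
Read each symbol's code off the tree from the root (left child = 0, right child = 1).

Codes:
  B: 1 (length 1)
  E: 00 (length 2)
  D: 01 (length 2)
Average code length: 41/29 = 1.4138 bits/symbol


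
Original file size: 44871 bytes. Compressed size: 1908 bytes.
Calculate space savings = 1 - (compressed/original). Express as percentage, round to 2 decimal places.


ratio = compressed/original = 1908/44871 = 0.042522
savings = 1 - ratio = 1 - 0.042522 = 0.957478
as a percentage: 0.957478 * 100 = 95.75%

Space savings = 1 - 1908/44871 = 95.75%


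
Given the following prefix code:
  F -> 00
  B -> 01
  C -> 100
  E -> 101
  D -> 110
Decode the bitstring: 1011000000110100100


Decoding step by step:
Bits 101 -> E
Bits 100 -> C
Bits 00 -> F
Bits 00 -> F
Bits 110 -> D
Bits 100 -> C
Bits 100 -> C


Decoded message: ECFFDCC


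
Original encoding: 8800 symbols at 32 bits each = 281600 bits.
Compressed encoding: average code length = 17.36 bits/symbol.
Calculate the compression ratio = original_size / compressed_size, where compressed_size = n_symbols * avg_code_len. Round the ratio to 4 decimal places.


original_size = n_symbols * orig_bits = 8800 * 32 = 281600 bits
compressed_size = n_symbols * avg_code_len = 8800 * 17.36 = 152768.0 bits
ratio = original_size / compressed_size = 281600 / 152768.0 = 1.8433

Compression ratio = 1.8433


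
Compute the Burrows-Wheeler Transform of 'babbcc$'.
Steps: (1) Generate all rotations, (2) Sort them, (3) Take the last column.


Rotations (sorted):
  0: $babbcc -> last char: c
  1: abbcc$b -> last char: b
  2: babbcc$ -> last char: $
  3: bbcc$ba -> last char: a
  4: bcc$bab -> last char: b
  5: c$babbc -> last char: c
  6: cc$babb -> last char: b


BWT = cb$abcb


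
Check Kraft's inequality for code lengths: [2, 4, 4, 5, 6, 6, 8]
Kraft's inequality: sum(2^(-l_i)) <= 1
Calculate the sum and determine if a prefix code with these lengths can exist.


Sum = 2^(-2) + 2^(-4) + 2^(-4) + 2^(-5) + 2^(-6) + 2^(-6) + 2^(-8)
    = 0.25 + 0.0625 + 0.0625 + 0.03125 + 0.015625 + 0.015625 + 0.00390625
    = 113/256 = 0.44140625
Since 0.44140625 <= 1, Kraft's inequality IS satisfied.
A prefix code with these lengths CAN exist.

Kraft sum = 0.44140625. Satisfied.


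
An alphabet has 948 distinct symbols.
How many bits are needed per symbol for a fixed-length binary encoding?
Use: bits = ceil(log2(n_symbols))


log2(948) = 9.8887
Bracket: 2^9 = 512 < 948 <= 2^10 = 1024
So ceil(log2(948)) = 10

bits = ceil(log2(948)) = ceil(9.8887) = 10 bits


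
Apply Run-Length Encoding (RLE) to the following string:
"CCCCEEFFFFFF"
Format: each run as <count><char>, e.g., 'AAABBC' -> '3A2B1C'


Scanning runs left to right:
  i=0: run of 'C' x 4 -> '4C'
  i=4: run of 'E' x 2 -> '2E'
  i=6: run of 'F' x 6 -> '6F'

RLE = 4C2E6F


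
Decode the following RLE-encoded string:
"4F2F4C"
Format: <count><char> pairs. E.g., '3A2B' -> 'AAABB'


Expanding each <count><char> pair:
  4F -> 'FFFF'
  2F -> 'FF'
  4C -> 'CCCC'

Decoded = FFFFFFCCCC


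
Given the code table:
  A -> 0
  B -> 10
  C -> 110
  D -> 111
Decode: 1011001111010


Decoding:
10 -> B
110 -> C
0 -> A
111 -> D
10 -> B
10 -> B


Result: BCADBB


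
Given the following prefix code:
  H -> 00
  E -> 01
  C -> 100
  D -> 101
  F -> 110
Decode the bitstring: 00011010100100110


Decoding step by step:
Bits 00 -> H
Bits 01 -> E
Bits 101 -> D
Bits 01 -> E
Bits 00 -> H
Bits 100 -> C
Bits 110 -> F


Decoded message: HEDEHCF


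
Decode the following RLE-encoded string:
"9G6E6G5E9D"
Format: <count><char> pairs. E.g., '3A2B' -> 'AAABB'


Expanding each <count><char> pair:
  9G -> 'GGGGGGGGG'
  6E -> 'EEEEEE'
  6G -> 'GGGGGG'
  5E -> 'EEEEE'
  9D -> 'DDDDDDDDD'

Decoded = GGGGGGGGGEEEEEEGGGGGGEEEEEDDDDDDDDD


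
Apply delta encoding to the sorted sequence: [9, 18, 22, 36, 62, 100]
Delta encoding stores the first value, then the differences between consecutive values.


First value: 9
Deltas:
  18 - 9 = 9
  22 - 18 = 4
  36 - 22 = 14
  62 - 36 = 26
  100 - 62 = 38


Delta encoded: [9, 9, 4, 14, 26, 38]


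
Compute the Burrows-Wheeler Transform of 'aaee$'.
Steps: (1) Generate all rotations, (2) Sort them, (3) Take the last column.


Rotations (sorted):
  0: $aaee -> last char: e
  1: aaee$ -> last char: $
  2: aee$a -> last char: a
  3: e$aae -> last char: e
  4: ee$aa -> last char: a


BWT = e$aea


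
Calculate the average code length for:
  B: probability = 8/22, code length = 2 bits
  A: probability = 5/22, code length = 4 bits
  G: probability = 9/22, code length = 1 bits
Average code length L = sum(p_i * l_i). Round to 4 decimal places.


Weighted contributions p_i * l_i:
  B: (8/22) * 2 = 16/22
  A: (5/22) * 4 = 20/22
  G: (9/22) * 1 = 9/22
Sum = (16 + 20 + 9)/22 = 45/22

L = 45/22 = 2.0455 bits/symbol


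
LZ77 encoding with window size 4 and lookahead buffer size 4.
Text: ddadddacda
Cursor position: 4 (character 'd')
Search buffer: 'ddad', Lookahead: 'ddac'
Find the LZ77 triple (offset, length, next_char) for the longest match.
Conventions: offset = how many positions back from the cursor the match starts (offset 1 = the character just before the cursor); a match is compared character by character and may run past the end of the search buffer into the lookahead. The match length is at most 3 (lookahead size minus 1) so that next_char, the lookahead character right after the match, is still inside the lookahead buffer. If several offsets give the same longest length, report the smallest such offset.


Try each offset into the search buffer:
  offset=1 (pos 3, char 'd'): match length 2
  offset=2 (pos 2, char 'a'): match length 0
  offset=3 (pos 1, char 'd'): match length 1
  offset=4 (pos 0, char 'd'): match length 3
Longest match has length 3 at offset 4.
next_char = character at position 4 + 3 = 7 -> 'c'

Best match: offset=4, length=3 (matching 'dda' starting at position 0)
LZ77 triple: (4, 3, 'c')
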